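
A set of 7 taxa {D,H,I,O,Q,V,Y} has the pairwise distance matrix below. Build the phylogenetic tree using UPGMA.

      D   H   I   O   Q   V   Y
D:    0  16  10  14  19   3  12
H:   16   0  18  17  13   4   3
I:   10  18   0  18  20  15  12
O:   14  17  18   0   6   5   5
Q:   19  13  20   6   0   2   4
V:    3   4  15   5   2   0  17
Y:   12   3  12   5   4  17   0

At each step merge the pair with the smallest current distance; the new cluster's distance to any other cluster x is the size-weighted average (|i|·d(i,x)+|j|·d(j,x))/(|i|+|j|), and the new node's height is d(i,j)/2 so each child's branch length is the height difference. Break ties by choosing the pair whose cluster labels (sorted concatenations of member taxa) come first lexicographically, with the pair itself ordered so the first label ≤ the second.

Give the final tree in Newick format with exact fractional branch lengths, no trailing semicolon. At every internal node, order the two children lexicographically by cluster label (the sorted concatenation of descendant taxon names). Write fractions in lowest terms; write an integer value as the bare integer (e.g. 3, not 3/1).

((D:5,I:5):47/20,((H:3/2,Y:3/2):7/2,(O:11/4,(Q:1,V:1):7/4):9/4):47/20)

step 1: merge (Q,V) at d=2; branch lengths Q→1, V→1; new cluster QV
  updated: d(D,QV)=11, d(H,QV)=17/2, d(I,QV)=35/2, d(O,QV)=11/2, d(QV,Y)=21/2
step 2: merge (H,Y) at d=3; branch lengths H→3/2, Y→3/2; new cluster HY
  updated: d(D,HY)=14, d(HY,I)=15, d(HY,O)=11, d(HY,QV)=19/2
step 3: merge (O,QV) at d=11/2; branch lengths O→11/4, QV→7/4; new cluster OQV
  updated: d(D,OQV)=12, d(HY,OQV)=10, d(I,OQV)=53/3
step 4: merge (D,I) at d=10; branch lengths D→5, I→5; new cluster DI
  updated: d(DI,HY)=29/2, d(DI,OQV)=89/6
step 5: merge (HY,OQV) at d=10; branch lengths HY→7/2, OQV→9/4; new cluster HOQVY
  updated: d(DI,HOQVY)=147/10
step 6: merge (DI,HOQVY) at d=147/10; branch lengths DI→47/20, HOQVY→47/20; new cluster DHIOQVY
final tree: ((D:5,I:5):47/20,((H:3/2,Y:3/2):7/2,(O:11/4,(Q:1,V:1):7/4):9/4):47/20)
total length: 599/20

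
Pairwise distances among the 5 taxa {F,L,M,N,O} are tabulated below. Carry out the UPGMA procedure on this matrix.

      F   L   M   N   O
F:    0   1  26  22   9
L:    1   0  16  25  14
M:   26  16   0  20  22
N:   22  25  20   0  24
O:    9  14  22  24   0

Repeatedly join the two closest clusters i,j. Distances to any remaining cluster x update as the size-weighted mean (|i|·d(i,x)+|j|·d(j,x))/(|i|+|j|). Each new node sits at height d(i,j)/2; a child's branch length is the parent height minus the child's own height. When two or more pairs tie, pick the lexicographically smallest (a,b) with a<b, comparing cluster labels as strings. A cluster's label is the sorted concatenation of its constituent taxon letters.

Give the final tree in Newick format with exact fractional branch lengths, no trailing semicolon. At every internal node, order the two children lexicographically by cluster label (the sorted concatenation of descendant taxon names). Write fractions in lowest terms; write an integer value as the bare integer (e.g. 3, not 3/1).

1. join F+L (d=1) ⇒ FL; edges |F|=1/2, |L|=1/2
  updated: d(FL,M)=21, d(FL,N)=47/2, d(FL,O)=23/2
2. join FL+O (d=23/2) ⇒ FLO; edges |FL|=21/4, |O|=23/4
  updated: d(FLO,M)=64/3, d(FLO,N)=71/3
3. join M+N (d=20) ⇒ MN; edges |M|=10, |N|=10
  updated: d(FLO,MN)=45/2
4. join FLO+MN (d=45/2) ⇒ FLMNO; edges |FLO|=11/2, |MN|=5/4
final tree: (((F:1/2,L:1/2):21/4,O:23/4):11/2,(M:10,N:10):5/4)
total length: 155/4

(((F:1/2,L:1/2):21/4,O:23/4):11/2,(M:10,N:10):5/4)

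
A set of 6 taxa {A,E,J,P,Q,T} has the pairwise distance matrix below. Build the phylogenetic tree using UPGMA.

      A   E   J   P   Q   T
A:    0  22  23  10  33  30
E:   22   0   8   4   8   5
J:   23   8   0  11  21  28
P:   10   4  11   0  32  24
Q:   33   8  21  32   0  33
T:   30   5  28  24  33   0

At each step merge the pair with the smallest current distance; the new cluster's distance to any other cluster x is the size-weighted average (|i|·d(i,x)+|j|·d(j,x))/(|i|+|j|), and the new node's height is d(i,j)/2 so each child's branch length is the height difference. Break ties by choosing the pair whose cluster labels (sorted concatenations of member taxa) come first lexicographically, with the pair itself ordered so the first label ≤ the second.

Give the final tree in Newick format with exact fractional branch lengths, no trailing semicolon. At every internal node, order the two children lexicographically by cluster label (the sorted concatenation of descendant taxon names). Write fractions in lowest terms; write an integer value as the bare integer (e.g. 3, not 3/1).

(((A:55/6,((E:2,P:2):11/4,J:19/4):53/12):41/24,T:87/8):73/40,Q:127/10)

step 1: merge (E,P) at d=4; branch lengths E→2, P→2; new cluster EP
  updated: d(A,EP)=16, d(EP,J)=19/2, d(EP,Q)=20, d(EP,T)=29/2
step 2: merge (EP,J) at d=19/2; branch lengths EP→11/4, J→19/4; new cluster EJP
  updated: d(A,EJP)=55/3, d(EJP,Q)=61/3, d(EJP,T)=19
step 3: merge (A,EJP) at d=55/3; branch lengths A→55/6, EJP→53/12; new cluster AEJP
  updated: d(AEJP,Q)=47/2, d(AEJP,T)=87/4
step 4: merge (AEJP,T) at d=87/4; branch lengths AEJP→41/24, T→87/8; new cluster AEJPT
  updated: d(AEJPT,Q)=127/5
step 5: merge (AEJPT,Q) at d=127/5; branch lengths AEJPT→73/40, Q→127/10; new cluster AEJPQT
final tree: (((A:55/6,((E:2,P:2):11/4,J:19/4):53/12):41/24,T:87/8):73/40,Q:127/10)
total length: 6263/120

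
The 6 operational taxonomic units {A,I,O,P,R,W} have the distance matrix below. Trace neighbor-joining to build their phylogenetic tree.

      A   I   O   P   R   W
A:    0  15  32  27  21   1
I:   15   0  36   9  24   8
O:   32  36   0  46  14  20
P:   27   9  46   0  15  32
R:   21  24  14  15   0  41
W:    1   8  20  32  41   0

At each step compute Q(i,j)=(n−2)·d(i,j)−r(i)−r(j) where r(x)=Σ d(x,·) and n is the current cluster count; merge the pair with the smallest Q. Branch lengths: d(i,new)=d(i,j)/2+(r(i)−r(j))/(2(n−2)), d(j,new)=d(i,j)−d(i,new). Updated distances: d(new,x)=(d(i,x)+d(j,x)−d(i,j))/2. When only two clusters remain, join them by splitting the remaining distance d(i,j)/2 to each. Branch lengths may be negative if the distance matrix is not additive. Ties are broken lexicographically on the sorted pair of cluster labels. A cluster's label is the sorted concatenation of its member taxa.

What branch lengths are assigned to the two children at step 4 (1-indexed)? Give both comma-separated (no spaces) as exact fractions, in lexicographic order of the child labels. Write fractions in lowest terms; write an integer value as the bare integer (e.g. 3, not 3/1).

step 1: merge (O,R) at d=14, Q=-207; branch lengths O→89/8, R→23/8; new cluster OR
  updated: d(A,OR)=39/2, d(I,OR)=23, d(OR,P)=47/2, d(OR,W)=47/2
step 2: merge (A,W) at d=1, Q=-124; branch lengths A→1/6, W→5/6; new cluster AW
  updated: d(AW,I)=11, d(AW,OR)=21, d(AW,P)=29
step 3: merge (AW,OR) at d=21, Q=-173/2; branch lengths AW→71/8, OR→97/8; new cluster AORW
  updated: d(AORW,I)=13/2, d(AORW,P)=63/4
step 4: merge (AORW,I) at d=13/2, Q=-125/4; branch lengths AORW→53/8, I→-1/8; new cluster AIORW
  updated: d(AIORW,P)=73/8
step 5: merge (AIORW,P) at d=73/8; branch lengths AIORW→73/16, P→73/16; new cluster AIOPRW
final tree: ((((A:1/6,W:5/6):71/8,(O:89/8,R:23/8):97/8):53/8,I:-1/8):73/16,P:73/16)
total length: 413/8

53/8,-1/8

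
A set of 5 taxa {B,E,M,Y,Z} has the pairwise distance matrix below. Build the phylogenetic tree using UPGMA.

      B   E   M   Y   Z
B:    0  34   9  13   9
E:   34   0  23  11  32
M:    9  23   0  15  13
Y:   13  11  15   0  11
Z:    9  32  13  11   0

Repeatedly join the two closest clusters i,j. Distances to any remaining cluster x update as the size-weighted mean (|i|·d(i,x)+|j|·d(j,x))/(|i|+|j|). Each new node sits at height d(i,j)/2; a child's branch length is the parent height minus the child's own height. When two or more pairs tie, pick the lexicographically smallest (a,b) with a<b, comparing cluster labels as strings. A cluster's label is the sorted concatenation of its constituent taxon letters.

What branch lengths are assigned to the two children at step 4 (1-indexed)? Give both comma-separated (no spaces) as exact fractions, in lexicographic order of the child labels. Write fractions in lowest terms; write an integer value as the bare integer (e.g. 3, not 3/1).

31/6,31/6

iteration 1: select B,M (d=9); attach at lengths (9/2, 9/2); label the merged cluster BM
  updated: d(BM,E)=57/2, d(BM,Y)=14, d(BM,Z)=11
iteration 2: select BM,Z (d=11); attach at lengths (1, 11/2); label the merged cluster BMZ
  updated: d(BMZ,E)=89/3, d(BMZ,Y)=13
iteration 3: select E,Y (d=11); attach at lengths (11/2, 11/2); label the merged cluster EY
  updated: d(BMZ,EY)=64/3
iteration 4: select BMZ,EY (d=64/3); attach at lengths (31/6, 31/6); label the merged cluster BEMYZ
final tree: (((B:9/2,M:9/2):1,Z:11/2):31/6,(E:11/2,Y:11/2):31/6)
total length: 221/6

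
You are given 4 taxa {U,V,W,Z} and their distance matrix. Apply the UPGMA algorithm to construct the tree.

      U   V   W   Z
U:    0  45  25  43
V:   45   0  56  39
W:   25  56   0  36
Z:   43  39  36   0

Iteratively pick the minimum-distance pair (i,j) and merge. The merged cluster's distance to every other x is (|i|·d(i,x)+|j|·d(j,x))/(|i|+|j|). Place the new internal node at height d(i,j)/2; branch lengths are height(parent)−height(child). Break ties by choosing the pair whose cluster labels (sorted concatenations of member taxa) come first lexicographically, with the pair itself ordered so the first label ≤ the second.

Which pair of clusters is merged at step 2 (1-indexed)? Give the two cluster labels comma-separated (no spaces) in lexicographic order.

V,Z

iteration 1: select U,W (d=25); attach at lengths (25/2, 25/2); label the merged cluster UW
  updated: d(UW,V)=101/2, d(UW,Z)=79/2
iteration 2: select V,Z (d=39); attach at lengths (39/2, 39/2); label the merged cluster VZ
  updated: d(UW,VZ)=45
iteration 3: select UW,VZ (d=45); attach at lengths (10, 3); label the merged cluster UVWZ
final tree: ((U:25/2,W:25/2):10,(V:39/2,Z:39/2):3)
total length: 77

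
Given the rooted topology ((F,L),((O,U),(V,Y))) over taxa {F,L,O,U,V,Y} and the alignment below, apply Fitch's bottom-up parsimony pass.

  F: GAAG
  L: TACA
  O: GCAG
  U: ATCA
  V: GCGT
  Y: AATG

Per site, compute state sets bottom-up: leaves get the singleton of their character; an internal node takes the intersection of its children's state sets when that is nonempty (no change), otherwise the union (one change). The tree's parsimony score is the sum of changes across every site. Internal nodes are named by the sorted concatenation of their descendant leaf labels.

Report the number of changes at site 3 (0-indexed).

FL@0: {G} ∪ {T} = {G,T} (union, +1)
OU@0: {G} ∪ {A} = {A,G} (union, +1)
VY@0: {G} ∪ {A} = {A,G} (union, +1)
OUVY@0: {A,G} ∩ {A,G} = {A,G} (intersection, +0)
FLOUVY@0: {G,T} ∩ {A,G} = {G} (intersection, +0)
FL@1: {A} ∩ {A} = {A} (intersection, +0)
OU@1: {C} ∪ {T} = {C,T} (union, +1)
VY@1: {C} ∪ {A} = {A,C} (union, +1)
OUVY@1: {C,T} ∩ {A,C} = {C} (intersection, +0)
FLOUVY@1: {A} ∪ {C} = {A,C} (union, +1)
FL@2: {A} ∪ {C} = {A,C} (union, +1)
OU@2: {A} ∪ {C} = {A,C} (union, +1)
VY@2: {G} ∪ {T} = {G,T} (union, +1)
OUVY@2: {A,C} ∪ {G,T} = {A,C,G,T} (union, +1)
FLOUVY@2: {A,C} ∩ {A,C,G,T} = {A,C} (intersection, +0)
FL@3: {G} ∪ {A} = {A,G} (union, +1)
OU@3: {G} ∪ {A} = {A,G} (union, +1)
VY@3: {T} ∪ {G} = {G,T} (union, +1)
OUVY@3: {A,G} ∩ {G,T} = {G} (intersection, +0)
FLOUVY@3: {A,G} ∩ {G} = {G} (intersection, +0)
per-site changes: [3, 3, 4, 3]; total = 13

3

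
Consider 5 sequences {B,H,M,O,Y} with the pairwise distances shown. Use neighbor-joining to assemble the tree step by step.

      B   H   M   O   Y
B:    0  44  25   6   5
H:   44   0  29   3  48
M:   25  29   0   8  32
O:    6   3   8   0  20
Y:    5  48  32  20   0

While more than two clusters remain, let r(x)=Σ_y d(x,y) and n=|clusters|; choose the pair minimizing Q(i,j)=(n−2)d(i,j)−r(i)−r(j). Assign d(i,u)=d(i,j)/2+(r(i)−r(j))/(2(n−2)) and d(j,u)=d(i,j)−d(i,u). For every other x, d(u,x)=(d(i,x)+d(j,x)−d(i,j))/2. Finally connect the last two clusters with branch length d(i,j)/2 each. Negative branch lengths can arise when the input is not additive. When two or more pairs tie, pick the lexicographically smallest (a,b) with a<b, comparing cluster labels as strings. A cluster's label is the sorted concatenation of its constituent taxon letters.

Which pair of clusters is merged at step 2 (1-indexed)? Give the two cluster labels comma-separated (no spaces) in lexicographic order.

BY,M

1. join B+Y (d=5, Q=-170) ⇒ BY; edges |B|=-5/3, |Y|=20/3
  updated: d(BY,H)=87/2, d(BY,M)=26, d(BY,O)=21/2
2. join BY+M (d=26, Q=-91) ⇒ BMY; edges |BY|=69/4, |M|=35/4
  updated: d(BMY,H)=93/4, d(BMY,O)=-15/4
3. join BMY+H (d=93/4, Q=-45/2) ⇒ BHMY; edges |BMY|=33/4, |H|=15
  updated: d(BHMY,O)=-12
4. join BHMY+O (d=-12) ⇒ BHMOY; edges |BHMY|=-6, |O|=-6
final tree: ((((B:-5/3,Y:20/3):69/4,M:35/4):33/4,H:15):-6,O:-6)
total length: 169/4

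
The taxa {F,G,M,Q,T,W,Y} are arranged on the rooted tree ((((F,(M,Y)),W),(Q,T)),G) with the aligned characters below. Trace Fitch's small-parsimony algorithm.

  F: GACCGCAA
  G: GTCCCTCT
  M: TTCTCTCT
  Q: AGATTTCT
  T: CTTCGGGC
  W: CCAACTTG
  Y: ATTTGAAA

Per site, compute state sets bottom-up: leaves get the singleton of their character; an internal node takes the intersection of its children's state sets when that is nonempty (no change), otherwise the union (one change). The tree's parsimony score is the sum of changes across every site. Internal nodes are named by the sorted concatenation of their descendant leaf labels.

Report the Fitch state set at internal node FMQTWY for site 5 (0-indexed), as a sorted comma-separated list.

site 0, node MY: M={T} ∪ Y={A} → {A,T} (+1)
site 0, node FMY: F={G} ∪ MY={A,T} → {A,G,T} (+1)
site 0, node FMWY: FMY={A,G,T} ∪ W={C} → {A,C,G,T} (+1)
site 0, node QT: Q={A} ∪ T={C} → {A,C} (+1)
site 0, node FMQTWY: FMWY={A,C,G,T} ∩ QT={A,C} → {A,C} (+0)
site 0, node FGMQTWY: FMQTWY={A,C} ∪ G={G} → {A,C,G} (+1)
site 1, node MY: M={T} ∩ Y={T} → {T} (+0)
site 1, node FMY: F={A} ∪ MY={T} → {A,T} (+1)
site 1, node FMWY: FMY={A,T} ∪ W={C} → {A,C,T} (+1)
site 1, node QT: Q={G} ∪ T={T} → {G,T} (+1)
site 1, node FMQTWY: FMWY={A,C,T} ∩ QT={G,T} → {T} (+0)
site 1, node FGMQTWY: FMQTWY={T} ∩ G={T} → {T} (+0)
site 2, node MY: M={C} ∪ Y={T} → {C,T} (+1)
site 2, node FMY: F={C} ∩ MY={C,T} → {C} (+0)
site 2, node FMWY: FMY={C} ∪ W={A} → {A,C} (+1)
site 2, node QT: Q={A} ∪ T={T} → {A,T} (+1)
site 2, node FMQTWY: FMWY={A,C} ∩ QT={A,T} → {A} (+0)
site 2, node FGMQTWY: FMQTWY={A} ∪ G={C} → {A,C} (+1)
site 3, node MY: M={T} ∩ Y={T} → {T} (+0)
site 3, node FMY: F={C} ∪ MY={T} → {C,T} (+1)
site 3, node FMWY: FMY={C,T} ∪ W={A} → {A,C,T} (+1)
site 3, node QT: Q={T} ∪ T={C} → {C,T} (+1)
site 3, node FMQTWY: FMWY={A,C,T} ∩ QT={C,T} → {C,T} (+0)
site 3, node FGMQTWY: FMQTWY={C,T} ∩ G={C} → {C} (+0)
site 4, node MY: M={C} ∪ Y={G} → {C,G} (+1)
site 4, node FMY: F={G} ∩ MY={C,G} → {G} (+0)
site 4, node FMWY: FMY={G} ∪ W={C} → {C,G} (+1)
site 4, node QT: Q={T} ∪ T={G} → {G,T} (+1)
site 4, node FMQTWY: FMWY={C,G} ∩ QT={G,T} → {G} (+0)
site 4, node FGMQTWY: FMQTWY={G} ∪ G={C} → {C,G} (+1)
site 5, node MY: M={T} ∪ Y={A} → {A,T} (+1)
site 5, node FMY: F={C} ∪ MY={A,T} → {A,C,T} (+1)
site 5, node FMWY: FMY={A,C,T} ∩ W={T} → {T} (+0)
site 5, node QT: Q={T} ∪ T={G} → {G,T} (+1)
site 5, node FMQTWY: FMWY={T} ∩ QT={G,T} → {T} (+0)
site 5, node FGMQTWY: FMQTWY={T} ∩ G={T} → {T} (+0)
site 6, node MY: M={C} ∪ Y={A} → {A,C} (+1)
site 6, node FMY: F={A} ∩ MY={A,C} → {A} (+0)
site 6, node FMWY: FMY={A} ∪ W={T} → {A,T} (+1)
site 6, node QT: Q={C} ∪ T={G} → {C,G} (+1)
site 6, node FMQTWY: FMWY={A,T} ∪ QT={C,G} → {A,C,G,T} (+1)
site 6, node FGMQTWY: FMQTWY={A,C,G,T} ∩ G={C} → {C} (+0)
site 7, node MY: M={T} ∪ Y={A} → {A,T} (+1)
site 7, node FMY: F={A} ∩ MY={A,T} → {A} (+0)
site 7, node FMWY: FMY={A} ∪ W={G} → {A,G} (+1)
site 7, node QT: Q={T} ∪ T={C} → {C,T} (+1)
site 7, node FMQTWY: FMWY={A,G} ∪ QT={C,T} → {A,C,G,T} (+1)
site 7, node FGMQTWY: FMQTWY={A,C,G,T} ∩ G={T} → {T} (+0)
per-site changes: [5, 3, 4, 3, 4, 3, 4, 4]; total = 30

T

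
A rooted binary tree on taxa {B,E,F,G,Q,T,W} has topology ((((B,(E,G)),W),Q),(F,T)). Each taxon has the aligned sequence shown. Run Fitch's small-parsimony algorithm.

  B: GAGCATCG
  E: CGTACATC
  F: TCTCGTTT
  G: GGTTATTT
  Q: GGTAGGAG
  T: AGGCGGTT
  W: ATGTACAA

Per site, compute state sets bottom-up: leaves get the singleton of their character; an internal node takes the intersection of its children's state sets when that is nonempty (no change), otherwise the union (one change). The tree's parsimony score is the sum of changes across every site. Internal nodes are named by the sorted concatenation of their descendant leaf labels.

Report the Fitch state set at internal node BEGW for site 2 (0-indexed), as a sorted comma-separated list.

EG@0: {C} ∪ {G} = {C,G} (union, +1)
BEG@0: {G} ∩ {C,G} = {G} (intersection, +0)
BEGW@0: {G} ∪ {A} = {A,G} (union, +1)
BEGQW@0: {A,G} ∩ {G} = {G} (intersection, +0)
FT@0: {T} ∪ {A} = {A,T} (union, +1)
BEFGQTW@0: {G} ∪ {A,T} = {A,G,T} (union, +1)
EG@1: {G} ∩ {G} = {G} (intersection, +0)
BEG@1: {A} ∪ {G} = {A,G} (union, +1)
BEGW@1: {A,G} ∪ {T} = {A,G,T} (union, +1)
BEGQW@1: {A,G,T} ∩ {G} = {G} (intersection, +0)
FT@1: {C} ∪ {G} = {C,G} (union, +1)
BEFGQTW@1: {G} ∩ {C,G} = {G} (intersection, +0)
EG@2: {T} ∩ {T} = {T} (intersection, +0)
BEG@2: {G} ∪ {T} = {G,T} (union, +1)
BEGW@2: {G,T} ∩ {G} = {G} (intersection, +0)
BEGQW@2: {G} ∪ {T} = {G,T} (union, +1)
FT@2: {T} ∪ {G} = {G,T} (union, +1)
BEFGQTW@2: {G,T} ∩ {G,T} = {G,T} (intersection, +0)
EG@3: {A} ∪ {T} = {A,T} (union, +1)
BEG@3: {C} ∪ {A,T} = {A,C,T} (union, +1)
BEGW@3: {A,C,T} ∩ {T} = {T} (intersection, +0)
BEGQW@3: {T} ∪ {A} = {A,T} (union, +1)
FT@3: {C} ∩ {C} = {C} (intersection, +0)
BEFGQTW@3: {A,T} ∪ {C} = {A,C,T} (union, +1)
EG@4: {C} ∪ {A} = {A,C} (union, +1)
BEG@4: {A} ∩ {A,C} = {A} (intersection, +0)
BEGW@4: {A} ∩ {A} = {A} (intersection, +0)
BEGQW@4: {A} ∪ {G} = {A,G} (union, +1)
FT@4: {G} ∩ {G} = {G} (intersection, +0)
BEFGQTW@4: {A,G} ∩ {G} = {G} (intersection, +0)
EG@5: {A} ∪ {T} = {A,T} (union, +1)
BEG@5: {T} ∩ {A,T} = {T} (intersection, +0)
BEGW@5: {T} ∪ {C} = {C,T} (union, +1)
BEGQW@5: {C,T} ∪ {G} = {C,G,T} (union, +1)
FT@5: {T} ∪ {G} = {G,T} (union, +1)
BEFGQTW@5: {C,G,T} ∩ {G,T} = {G,T} (intersection, +0)
EG@6: {T} ∩ {T} = {T} (intersection, +0)
BEG@6: {C} ∪ {T} = {C,T} (union, +1)
BEGW@6: {C,T} ∪ {A} = {A,C,T} (union, +1)
BEGQW@6: {A,C,T} ∩ {A} = {A} (intersection, +0)
FT@6: {T} ∩ {T} = {T} (intersection, +0)
BEFGQTW@6: {A} ∪ {T} = {A,T} (union, +1)
EG@7: {C} ∪ {T} = {C,T} (union, +1)
BEG@7: {G} ∪ {C,T} = {C,G,T} (union, +1)
BEGW@7: {C,G,T} ∪ {A} = {A,C,G,T} (union, +1)
BEGQW@7: {A,C,G,T} ∩ {G} = {G} (intersection, +0)
FT@7: {T} ∩ {T} = {T} (intersection, +0)
BEFGQTW@7: {G} ∪ {T} = {G,T} (union, +1)
per-site changes: [4, 3, 3, 4, 2, 4, 3, 4]; total = 27

G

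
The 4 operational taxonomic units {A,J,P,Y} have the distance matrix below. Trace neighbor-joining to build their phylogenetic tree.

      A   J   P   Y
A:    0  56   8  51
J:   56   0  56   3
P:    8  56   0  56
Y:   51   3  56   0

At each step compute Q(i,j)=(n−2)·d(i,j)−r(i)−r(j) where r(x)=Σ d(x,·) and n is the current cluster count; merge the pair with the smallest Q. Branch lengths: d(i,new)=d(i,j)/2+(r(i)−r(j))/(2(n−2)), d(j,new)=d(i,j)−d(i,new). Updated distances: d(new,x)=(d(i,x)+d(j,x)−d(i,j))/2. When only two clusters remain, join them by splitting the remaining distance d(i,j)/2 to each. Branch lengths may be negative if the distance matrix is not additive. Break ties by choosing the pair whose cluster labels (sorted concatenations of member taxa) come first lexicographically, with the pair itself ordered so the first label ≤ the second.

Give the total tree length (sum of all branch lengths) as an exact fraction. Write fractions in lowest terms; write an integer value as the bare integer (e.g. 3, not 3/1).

241/4

step 1: merge (A,P) at d=8, Q=-219; branch lengths A→11/4, P→21/4; new cluster AP
  updated: d(AP,J)=52, d(AP,Y)=99/2
step 2: merge (AP,J) at d=52, Q=-209/2; branch lengths AP→197/4, J→11/4; new cluster AJP
  updated: d(AJP,Y)=1/4
step 3: merge (AJP,Y) at d=1/4; branch lengths AJP→1/8, Y→1/8; new cluster AJPY
final tree: (((A:11/4,P:21/4):197/4,J:11/4):1/8,Y:1/8)
total length: 241/4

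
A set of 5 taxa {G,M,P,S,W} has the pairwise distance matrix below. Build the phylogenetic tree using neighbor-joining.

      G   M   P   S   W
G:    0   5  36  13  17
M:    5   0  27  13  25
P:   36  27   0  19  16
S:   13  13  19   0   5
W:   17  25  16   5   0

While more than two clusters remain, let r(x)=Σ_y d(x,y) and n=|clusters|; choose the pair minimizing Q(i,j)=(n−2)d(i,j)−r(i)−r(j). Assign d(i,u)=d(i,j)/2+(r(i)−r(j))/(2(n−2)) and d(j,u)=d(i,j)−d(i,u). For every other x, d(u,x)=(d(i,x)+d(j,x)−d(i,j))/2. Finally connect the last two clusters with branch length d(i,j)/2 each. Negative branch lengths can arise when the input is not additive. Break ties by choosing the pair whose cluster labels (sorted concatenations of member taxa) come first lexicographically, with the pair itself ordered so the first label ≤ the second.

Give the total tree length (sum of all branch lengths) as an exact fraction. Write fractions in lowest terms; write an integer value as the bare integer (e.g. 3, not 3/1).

iteration 1: select G,M (d=5, Q=-126); attach at lengths (8/3, 7/3); label the merged cluster GM
  updated: d(GM,P)=29, d(GM,S)=21/2, d(GM,W)=37/2
iteration 2: select GM,S (d=21/2, Q=-143/2); attach at lengths (89/8, -5/8); label the merged cluster GMS
  updated: d(GMS,P)=75/4, d(GMS,W)=13/2
iteration 3: select GMS,P (d=75/4, Q=-165/4); attach at lengths (37/8, 113/8); label the merged cluster GMPS
  updated: d(GMPS,W)=15/8
iteration 4: select GMPS,W (d=15/8); attach at lengths (15/16, 15/16); label the merged cluster GMPSW
final tree: ((((G:8/3,M:7/3):89/8,S:-5/8):37/8,P:113/8):15/16,W:15/16)
total length: 289/8

289/8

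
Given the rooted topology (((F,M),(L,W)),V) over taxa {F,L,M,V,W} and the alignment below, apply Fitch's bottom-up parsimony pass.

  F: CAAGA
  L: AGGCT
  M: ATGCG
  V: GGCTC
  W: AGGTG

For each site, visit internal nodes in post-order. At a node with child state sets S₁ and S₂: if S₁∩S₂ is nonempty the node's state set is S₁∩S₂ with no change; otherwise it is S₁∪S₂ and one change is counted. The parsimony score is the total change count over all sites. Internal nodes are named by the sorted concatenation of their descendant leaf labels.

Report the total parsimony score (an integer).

12

[col 0] FM: children F:{C}, M:{A} ∪→ {A,C}; cost 1
[col 0] LW: children L:{A}, W:{A} ∩→ {A}; cost 0
[col 0] FLMW: children FM:{A,C}, LW:{A} ∩→ {A}; cost 0
[col 0] FLMVW: children FLMW:{A}, V:{G} ∪→ {A,G}; cost 1
[col 1] FM: children F:{A}, M:{T} ∪→ {A,T}; cost 1
[col 1] LW: children L:{G}, W:{G} ∩→ {G}; cost 0
[col 1] FLMW: children FM:{A,T}, LW:{G} ∪→ {A,G,T}; cost 1
[col 1] FLMVW: children FLMW:{A,G,T}, V:{G} ∩→ {G}; cost 0
[col 2] FM: children F:{A}, M:{G} ∪→ {A,G}; cost 1
[col 2] LW: children L:{G}, W:{G} ∩→ {G}; cost 0
[col 2] FLMW: children FM:{A,G}, LW:{G} ∩→ {G}; cost 0
[col 2] FLMVW: children FLMW:{G}, V:{C} ∪→ {C,G}; cost 1
[col 3] FM: children F:{G}, M:{C} ∪→ {C,G}; cost 1
[col 3] LW: children L:{C}, W:{T} ∪→ {C,T}; cost 1
[col 3] FLMW: children FM:{C,G}, LW:{C,T} ∩→ {C}; cost 0
[col 3] FLMVW: children FLMW:{C}, V:{T} ∪→ {C,T}; cost 1
[col 4] FM: children F:{A}, M:{G} ∪→ {A,G}; cost 1
[col 4] LW: children L:{T}, W:{G} ∪→ {G,T}; cost 1
[col 4] FLMW: children FM:{A,G}, LW:{G,T} ∩→ {G}; cost 0
[col 4] FLMVW: children FLMW:{G}, V:{C} ∪→ {C,G}; cost 1
per-site changes: [2, 2, 2, 3, 3]; total = 12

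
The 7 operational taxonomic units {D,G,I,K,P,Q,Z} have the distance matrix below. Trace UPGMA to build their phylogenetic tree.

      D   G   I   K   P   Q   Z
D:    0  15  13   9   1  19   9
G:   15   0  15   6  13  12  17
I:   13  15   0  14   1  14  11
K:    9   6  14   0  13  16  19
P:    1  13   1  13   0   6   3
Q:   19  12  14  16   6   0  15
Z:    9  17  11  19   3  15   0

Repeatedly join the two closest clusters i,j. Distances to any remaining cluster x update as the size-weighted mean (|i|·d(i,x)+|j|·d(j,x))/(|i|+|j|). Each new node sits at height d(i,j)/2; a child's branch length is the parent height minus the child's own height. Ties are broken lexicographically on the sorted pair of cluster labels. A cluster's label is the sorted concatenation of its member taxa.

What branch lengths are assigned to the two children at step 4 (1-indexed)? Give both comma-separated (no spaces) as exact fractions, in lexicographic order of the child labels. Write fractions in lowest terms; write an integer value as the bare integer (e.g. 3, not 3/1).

7/6,25/6

step 1: merge (D,P) at d=1; branch lengths D→1/2, P→1/2; new cluster DP
  updated: d(DP,G)=14, d(DP,I)=7, d(DP,K)=11, d(DP,Q)=25/2, d(DP,Z)=6
step 2: merge (DP,Z) at d=6; branch lengths DP→5/2, Z→3; new cluster DPZ
  updated: d(DPZ,G)=15, d(DPZ,I)=25/3, d(DPZ,K)=41/3, d(DPZ,Q)=40/3
step 3: merge (G,K) at d=6; branch lengths G→3, K→3; new cluster GK
  updated: d(DPZ,GK)=43/3, d(GK,I)=29/2, d(GK,Q)=14
step 4: merge (DPZ,I) at d=25/3; branch lengths DPZ→7/6, I→25/6; new cluster DIPZ
  updated: d(DIPZ,GK)=115/8, d(DIPZ,Q)=27/2
step 5: merge (DIPZ,Q) at d=27/2; branch lengths DIPZ→31/12, Q→27/4; new cluster DIPQZ
  updated: d(DIPQZ,GK)=143/10
step 6: merge (DIPQZ,GK) at d=143/10; branch lengths DIPQZ→2/5, GK→83/20; new cluster DGIKPQZ
final tree: (((((D:1/2,P:1/2):5/2,Z:3):7/6,I:25/6):31/12,Q:27/4):2/5,(G:3,K:3):83/20)
total length: 1903/60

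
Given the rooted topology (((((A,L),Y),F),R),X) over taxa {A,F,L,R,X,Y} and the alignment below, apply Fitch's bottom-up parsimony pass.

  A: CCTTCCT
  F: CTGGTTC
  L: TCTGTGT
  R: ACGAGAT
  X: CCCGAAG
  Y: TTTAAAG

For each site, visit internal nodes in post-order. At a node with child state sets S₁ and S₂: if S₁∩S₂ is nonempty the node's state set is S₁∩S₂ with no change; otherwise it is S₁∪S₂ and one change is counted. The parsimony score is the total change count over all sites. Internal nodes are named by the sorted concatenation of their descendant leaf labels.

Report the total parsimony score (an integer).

[col 0] AL: children A:{C}, L:{T} ∪→ {C,T}; cost 1
[col 0] ALY: children AL:{C,T}, Y:{T} ∩→ {T}; cost 0
[col 0] AFLY: children ALY:{T}, F:{C} ∪→ {C,T}; cost 1
[col 0] AFLRY: children AFLY:{C,T}, R:{A} ∪→ {A,C,T}; cost 1
[col 0] AFLRXY: children AFLRY:{A,C,T}, X:{C} ∩→ {C}; cost 0
[col 1] AL: children A:{C}, L:{C} ∩→ {C}; cost 0
[col 1] ALY: children AL:{C}, Y:{T} ∪→ {C,T}; cost 1
[col 1] AFLY: children ALY:{C,T}, F:{T} ∩→ {T}; cost 0
[col 1] AFLRY: children AFLY:{T}, R:{C} ∪→ {C,T}; cost 1
[col 1] AFLRXY: children AFLRY:{C,T}, X:{C} ∩→ {C}; cost 0
[col 2] AL: children A:{T}, L:{T} ∩→ {T}; cost 0
[col 2] ALY: children AL:{T}, Y:{T} ∩→ {T}; cost 0
[col 2] AFLY: children ALY:{T}, F:{G} ∪→ {G,T}; cost 1
[col 2] AFLRY: children AFLY:{G,T}, R:{G} ∩→ {G}; cost 0
[col 2] AFLRXY: children AFLRY:{G}, X:{C} ∪→ {C,G}; cost 1
[col 3] AL: children A:{T}, L:{G} ∪→ {G,T}; cost 1
[col 3] ALY: children AL:{G,T}, Y:{A} ∪→ {A,G,T}; cost 1
[col 3] AFLY: children ALY:{A,G,T}, F:{G} ∩→ {G}; cost 0
[col 3] AFLRY: children AFLY:{G}, R:{A} ∪→ {A,G}; cost 1
[col 3] AFLRXY: children AFLRY:{A,G}, X:{G} ∩→ {G}; cost 0
[col 4] AL: children A:{C}, L:{T} ∪→ {C,T}; cost 1
[col 4] ALY: children AL:{C,T}, Y:{A} ∪→ {A,C,T}; cost 1
[col 4] AFLY: children ALY:{A,C,T}, F:{T} ∩→ {T}; cost 0
[col 4] AFLRY: children AFLY:{T}, R:{G} ∪→ {G,T}; cost 1
[col 4] AFLRXY: children AFLRY:{G,T}, X:{A} ∪→ {A,G,T}; cost 1
[col 5] AL: children A:{C}, L:{G} ∪→ {C,G}; cost 1
[col 5] ALY: children AL:{C,G}, Y:{A} ∪→ {A,C,G}; cost 1
[col 5] AFLY: children ALY:{A,C,G}, F:{T} ∪→ {A,C,G,T}; cost 1
[col 5] AFLRY: children AFLY:{A,C,G,T}, R:{A} ∩→ {A}; cost 0
[col 5] AFLRXY: children AFLRY:{A}, X:{A} ∩→ {A}; cost 0
[col 6] AL: children A:{T}, L:{T} ∩→ {T}; cost 0
[col 6] ALY: children AL:{T}, Y:{G} ∪→ {G,T}; cost 1
[col 6] AFLY: children ALY:{G,T}, F:{C} ∪→ {C,G,T}; cost 1
[col 6] AFLRY: children AFLY:{C,G,T}, R:{T} ∩→ {T}; cost 0
[col 6] AFLRXY: children AFLRY:{T}, X:{G} ∪→ {G,T}; cost 1
per-site changes: [3, 2, 2, 3, 4, 3, 3]; total = 20

20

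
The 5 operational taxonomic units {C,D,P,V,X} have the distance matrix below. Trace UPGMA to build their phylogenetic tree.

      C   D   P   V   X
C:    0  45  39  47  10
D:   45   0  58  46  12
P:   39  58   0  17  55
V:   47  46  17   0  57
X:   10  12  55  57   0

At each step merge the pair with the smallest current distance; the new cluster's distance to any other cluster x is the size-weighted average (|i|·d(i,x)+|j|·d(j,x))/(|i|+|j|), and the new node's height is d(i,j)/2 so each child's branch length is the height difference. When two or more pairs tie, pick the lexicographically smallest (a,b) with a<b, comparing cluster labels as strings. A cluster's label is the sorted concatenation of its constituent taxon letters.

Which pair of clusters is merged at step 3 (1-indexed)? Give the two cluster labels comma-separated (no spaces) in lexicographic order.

CX,D

iteration 1: select C,X (d=10); attach at lengths (5, 5); label the merged cluster CX
  updated: d(CX,D)=57/2, d(CX,P)=47, d(CX,V)=52
iteration 2: select P,V (d=17); attach at lengths (17/2, 17/2); label the merged cluster PV
  updated: d(CX,PV)=99/2, d(D,PV)=52
iteration 3: select CX,D (d=57/2); attach at lengths (37/4, 57/4); label the merged cluster CDX
  updated: d(CDX,PV)=151/3
iteration 4: select CDX,PV (d=151/3); attach at lengths (131/12, 50/3); label the merged cluster CDPVX
final tree: (((C:5,X:5):37/4,D:57/4):131/12,(P:17/2,V:17/2):50/3)
total length: 937/12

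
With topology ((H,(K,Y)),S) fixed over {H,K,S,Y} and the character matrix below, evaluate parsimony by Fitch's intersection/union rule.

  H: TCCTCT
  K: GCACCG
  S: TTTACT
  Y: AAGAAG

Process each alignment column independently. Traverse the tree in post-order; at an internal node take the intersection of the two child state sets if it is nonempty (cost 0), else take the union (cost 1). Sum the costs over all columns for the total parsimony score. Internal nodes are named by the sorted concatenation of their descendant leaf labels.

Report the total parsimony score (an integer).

KY@0: {G} ∪ {A} = {A,G} (union, +1)
HKY@0: {T} ∪ {A,G} = {A,G,T} (union, +1)
HKSY@0: {A,G,T} ∩ {T} = {T} (intersection, +0)
KY@1: {C} ∪ {A} = {A,C} (union, +1)
HKY@1: {C} ∩ {A,C} = {C} (intersection, +0)
HKSY@1: {C} ∪ {T} = {C,T} (union, +1)
KY@2: {A} ∪ {G} = {A,G} (union, +1)
HKY@2: {C} ∪ {A,G} = {A,C,G} (union, +1)
HKSY@2: {A,C,G} ∪ {T} = {A,C,G,T} (union, +1)
KY@3: {C} ∪ {A} = {A,C} (union, +1)
HKY@3: {T} ∪ {A,C} = {A,C,T} (union, +1)
HKSY@3: {A,C,T} ∩ {A} = {A} (intersection, +0)
KY@4: {C} ∪ {A} = {A,C} (union, +1)
HKY@4: {C} ∩ {A,C} = {C} (intersection, +0)
HKSY@4: {C} ∩ {C} = {C} (intersection, +0)
KY@5: {G} ∩ {G} = {G} (intersection, +0)
HKY@5: {T} ∪ {G} = {G,T} (union, +1)
HKSY@5: {G,T} ∩ {T} = {T} (intersection, +0)
per-site changes: [2, 2, 3, 2, 1, 1]; total = 11

11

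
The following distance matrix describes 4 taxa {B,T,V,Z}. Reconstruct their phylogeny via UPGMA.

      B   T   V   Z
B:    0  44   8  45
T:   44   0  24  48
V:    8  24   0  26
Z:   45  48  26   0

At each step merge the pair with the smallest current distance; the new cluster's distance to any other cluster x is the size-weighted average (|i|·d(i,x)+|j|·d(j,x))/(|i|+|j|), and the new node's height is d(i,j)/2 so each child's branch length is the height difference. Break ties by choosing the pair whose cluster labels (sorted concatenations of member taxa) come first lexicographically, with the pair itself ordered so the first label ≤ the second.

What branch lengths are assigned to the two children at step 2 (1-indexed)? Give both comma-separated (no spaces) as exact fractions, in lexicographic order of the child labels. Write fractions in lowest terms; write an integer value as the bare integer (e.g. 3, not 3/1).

step 1: merge (B,V) at d=8; branch lengths B→4, V→4; new cluster BV
  updated: d(BV,T)=34, d(BV,Z)=71/2
step 2: merge (BV,T) at d=34; branch lengths BV→13, T→17; new cluster BTV
  updated: d(BTV,Z)=119/3
step 3: merge (BTV,Z) at d=119/3; branch lengths BTV→17/6, Z→119/6; new cluster BTVZ
final tree: (((B:4,V:4):13,T:17):17/6,Z:119/6)
total length: 182/3

13,17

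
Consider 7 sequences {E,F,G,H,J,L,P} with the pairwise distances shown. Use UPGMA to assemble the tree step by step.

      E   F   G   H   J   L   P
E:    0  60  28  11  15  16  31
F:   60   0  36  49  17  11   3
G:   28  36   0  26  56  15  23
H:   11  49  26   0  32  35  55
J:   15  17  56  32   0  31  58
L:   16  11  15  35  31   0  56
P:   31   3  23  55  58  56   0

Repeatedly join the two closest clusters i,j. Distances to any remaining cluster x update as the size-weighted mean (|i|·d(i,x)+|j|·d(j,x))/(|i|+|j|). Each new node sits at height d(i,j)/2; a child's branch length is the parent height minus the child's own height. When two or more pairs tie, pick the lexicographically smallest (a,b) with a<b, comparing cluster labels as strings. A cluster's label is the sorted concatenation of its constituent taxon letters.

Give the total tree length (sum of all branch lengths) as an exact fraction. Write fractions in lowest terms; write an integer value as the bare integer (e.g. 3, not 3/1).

161/2

step 1: merge (F,P) at d=3; branch lengths F→3/2, P→3/2; new cluster FP
  updated: d(E,FP)=91/2, d(FP,G)=59/2, d(FP,H)=52, d(FP,J)=75/2, d(FP,L)=67/2
step 2: merge (E,H) at d=11; branch lengths E→11/2, H→11/2; new cluster EH
  updated: d(EH,FP)=195/4, d(EH,G)=27, d(EH,J)=47/2, d(EH,L)=51/2
step 3: merge (G,L) at d=15; branch lengths G→15/2, L→15/2; new cluster GL
  updated: d(EH,GL)=105/4, d(FP,GL)=63/2, d(GL,J)=87/2
step 4: merge (EH,J) at d=47/2; branch lengths EH→25/4, J→47/4; new cluster EHJ
  updated: d(EHJ,FP)=45, d(EHJ,GL)=32
step 5: merge (FP,GL) at d=63/2; branch lengths FP→57/4, GL→33/4; new cluster FGLP
  updated: d(EHJ,FGLP)=77/2
step 6: merge (EHJ,FGLP) at d=77/2; branch lengths EHJ→15/2, FGLP→7/2; new cluster EFGHJLP
final tree: (((E:11/2,H:11/2):25/4,J:47/4):15/2,((F:3/2,P:3/2):57/4,(G:15/2,L:15/2):33/4):7/2)
total length: 161/2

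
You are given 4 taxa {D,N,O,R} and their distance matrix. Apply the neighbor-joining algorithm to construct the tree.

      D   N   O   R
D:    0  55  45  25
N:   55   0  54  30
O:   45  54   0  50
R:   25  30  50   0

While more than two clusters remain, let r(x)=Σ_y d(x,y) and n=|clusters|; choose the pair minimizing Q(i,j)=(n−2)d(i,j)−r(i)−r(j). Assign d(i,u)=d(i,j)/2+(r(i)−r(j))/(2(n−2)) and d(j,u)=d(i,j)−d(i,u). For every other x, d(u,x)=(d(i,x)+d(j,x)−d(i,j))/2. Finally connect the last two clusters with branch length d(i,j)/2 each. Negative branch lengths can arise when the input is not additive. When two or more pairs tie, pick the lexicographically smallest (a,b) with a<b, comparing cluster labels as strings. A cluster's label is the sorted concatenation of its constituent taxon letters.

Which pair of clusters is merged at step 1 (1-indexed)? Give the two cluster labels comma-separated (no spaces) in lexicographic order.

D,O

1. join D+O (d=45, Q=-184) ⇒ DO; edges |D|=33/2, |O|=57/2
  updated: d(DO,N)=32, d(DO,R)=15
2. join DO+N (d=32, Q=-77) ⇒ DNO; edges |DO|=17/2, |N|=47/2
  updated: d(DNO,R)=13/2
3. join DNO+R (d=13/2) ⇒ DNOR; edges |DNO|=13/4, |R|=13/4
final tree: (((D:33/2,O:57/2):17/2,N:47/2):13/4,R:13/4)
total length: 167/2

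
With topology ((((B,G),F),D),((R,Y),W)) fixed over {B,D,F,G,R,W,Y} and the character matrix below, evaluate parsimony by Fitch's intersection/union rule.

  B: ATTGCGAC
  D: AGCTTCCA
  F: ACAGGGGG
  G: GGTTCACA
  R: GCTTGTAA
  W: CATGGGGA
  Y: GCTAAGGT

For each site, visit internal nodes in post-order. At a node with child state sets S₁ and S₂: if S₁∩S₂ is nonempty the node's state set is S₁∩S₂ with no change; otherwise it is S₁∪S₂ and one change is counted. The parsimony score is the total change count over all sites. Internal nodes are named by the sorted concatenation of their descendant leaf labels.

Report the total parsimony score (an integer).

26

BG@0: {A} ∪ {G} = {A,G} (union, +1)
BFG@0: {A,G} ∩ {A} = {A} (intersection, +0)
BDFG@0: {A} ∩ {A} = {A} (intersection, +0)
RY@0: {G} ∩ {G} = {G} (intersection, +0)
RWY@0: {G} ∪ {C} = {C,G} (union, +1)
BDFGRWY@0: {A} ∪ {C,G} = {A,C,G} (union, +1)
BG@1: {T} ∪ {G} = {G,T} (union, +1)
BFG@1: {G,T} ∪ {C} = {C,G,T} (union, +1)
BDFG@1: {C,G,T} ∩ {G} = {G} (intersection, +0)
RY@1: {C} ∩ {C} = {C} (intersection, +0)
RWY@1: {C} ∪ {A} = {A,C} (union, +1)
BDFGRWY@1: {G} ∪ {A,C} = {A,C,G} (union, +1)
BG@2: {T} ∩ {T} = {T} (intersection, +0)
BFG@2: {T} ∪ {A} = {A,T} (union, +1)
BDFG@2: {A,T} ∪ {C} = {A,C,T} (union, +1)
RY@2: {T} ∩ {T} = {T} (intersection, +0)
RWY@2: {T} ∩ {T} = {T} (intersection, +0)
BDFGRWY@2: {A,C,T} ∩ {T} = {T} (intersection, +0)
BG@3: {G} ∪ {T} = {G,T} (union, +1)
BFG@3: {G,T} ∩ {G} = {G} (intersection, +0)
BDFG@3: {G} ∪ {T} = {G,T} (union, +1)
RY@3: {T} ∪ {A} = {A,T} (union, +1)
RWY@3: {A,T} ∪ {G} = {A,G,T} (union, +1)
BDFGRWY@3: {G,T} ∩ {A,G,T} = {G,T} (intersection, +0)
BG@4: {C} ∩ {C} = {C} (intersection, +0)
BFG@4: {C} ∪ {G} = {C,G} (union, +1)
BDFG@4: {C,G} ∪ {T} = {C,G,T} (union, +1)
RY@4: {G} ∪ {A} = {A,G} (union, +1)
RWY@4: {A,G} ∩ {G} = {G} (intersection, +0)
BDFGRWY@4: {C,G,T} ∩ {G} = {G} (intersection, +0)
BG@5: {G} ∪ {A} = {A,G} (union, +1)
BFG@5: {A,G} ∩ {G} = {G} (intersection, +0)
BDFG@5: {G} ∪ {C} = {C,G} (union, +1)
RY@5: {T} ∪ {G} = {G,T} (union, +1)
RWY@5: {G,T} ∩ {G} = {G} (intersection, +0)
BDFGRWY@5: {C,G} ∩ {G} = {G} (intersection, +0)
BG@6: {A} ∪ {C} = {A,C} (union, +1)
BFG@6: {A,C} ∪ {G} = {A,C,G} (union, +1)
BDFG@6: {A,C,G} ∩ {C} = {C} (intersection, +0)
RY@6: {A} ∪ {G} = {A,G} (union, +1)
RWY@6: {A,G} ∩ {G} = {G} (intersection, +0)
BDFGRWY@6: {C} ∪ {G} = {C,G} (union, +1)
BG@7: {C} ∪ {A} = {A,C} (union, +1)
BFG@7: {A,C} ∪ {G} = {A,C,G} (union, +1)
BDFG@7: {A,C,G} ∩ {A} = {A} (intersection, +0)
RY@7: {A} ∪ {T} = {A,T} (union, +1)
RWY@7: {A,T} ∩ {A} = {A} (intersection, +0)
BDFGRWY@7: {A} ∩ {A} = {A} (intersection, +0)
per-site changes: [3, 4, 2, 4, 3, 3, 4, 3]; total = 26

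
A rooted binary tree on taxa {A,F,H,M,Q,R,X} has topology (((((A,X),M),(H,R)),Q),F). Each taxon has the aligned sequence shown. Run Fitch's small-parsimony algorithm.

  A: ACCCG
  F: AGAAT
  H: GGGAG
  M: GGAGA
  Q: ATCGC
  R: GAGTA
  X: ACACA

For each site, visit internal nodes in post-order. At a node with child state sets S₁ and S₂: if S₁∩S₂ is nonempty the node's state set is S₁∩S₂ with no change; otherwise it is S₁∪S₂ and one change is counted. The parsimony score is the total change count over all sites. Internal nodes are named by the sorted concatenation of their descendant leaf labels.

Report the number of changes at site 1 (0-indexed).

[col 0] AX: children A:{A}, X:{A} ∩→ {A}; cost 0
[col 0] AMX: children AX:{A}, M:{G} ∪→ {A,G}; cost 1
[col 0] HR: children H:{G}, R:{G} ∩→ {G}; cost 0
[col 0] AHMRX: children AMX:{A,G}, HR:{G} ∩→ {G}; cost 0
[col 0] AHMQRX: children AHMRX:{G}, Q:{A} ∪→ {A,G}; cost 1
[col 0] AFHMQRX: children AHMQRX:{A,G}, F:{A} ∩→ {A}; cost 0
[col 1] AX: children A:{C}, X:{C} ∩→ {C}; cost 0
[col 1] AMX: children AX:{C}, M:{G} ∪→ {C,G}; cost 1
[col 1] HR: children H:{G}, R:{A} ∪→ {A,G}; cost 1
[col 1] AHMRX: children AMX:{C,G}, HR:{A,G} ∩→ {G}; cost 0
[col 1] AHMQRX: children AHMRX:{G}, Q:{T} ∪→ {G,T}; cost 1
[col 1] AFHMQRX: children AHMQRX:{G,T}, F:{G} ∩→ {G}; cost 0
[col 2] AX: children A:{C}, X:{A} ∪→ {A,C}; cost 1
[col 2] AMX: children AX:{A,C}, M:{A} ∩→ {A}; cost 0
[col 2] HR: children H:{G}, R:{G} ∩→ {G}; cost 0
[col 2] AHMRX: children AMX:{A}, HR:{G} ∪→ {A,G}; cost 1
[col 2] AHMQRX: children AHMRX:{A,G}, Q:{C} ∪→ {A,C,G}; cost 1
[col 2] AFHMQRX: children AHMQRX:{A,C,G}, F:{A} ∩→ {A}; cost 0
[col 3] AX: children A:{C}, X:{C} ∩→ {C}; cost 0
[col 3] AMX: children AX:{C}, M:{G} ∪→ {C,G}; cost 1
[col 3] HR: children H:{A}, R:{T} ∪→ {A,T}; cost 1
[col 3] AHMRX: children AMX:{C,G}, HR:{A,T} ∪→ {A,C,G,T}; cost 1
[col 3] AHMQRX: children AHMRX:{A,C,G,T}, Q:{G} ∩→ {G}; cost 0
[col 3] AFHMQRX: children AHMQRX:{G}, F:{A} ∪→ {A,G}; cost 1
[col 4] AX: children A:{G}, X:{A} ∪→ {A,G}; cost 1
[col 4] AMX: children AX:{A,G}, M:{A} ∩→ {A}; cost 0
[col 4] HR: children H:{G}, R:{A} ∪→ {A,G}; cost 1
[col 4] AHMRX: children AMX:{A}, HR:{A,G} ∩→ {A}; cost 0
[col 4] AHMQRX: children AHMRX:{A}, Q:{C} ∪→ {A,C}; cost 1
[col 4] AFHMQRX: children AHMQRX:{A,C}, F:{T} ∪→ {A,C,T}; cost 1
per-site changes: [2, 3, 3, 4, 4]; total = 16

3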